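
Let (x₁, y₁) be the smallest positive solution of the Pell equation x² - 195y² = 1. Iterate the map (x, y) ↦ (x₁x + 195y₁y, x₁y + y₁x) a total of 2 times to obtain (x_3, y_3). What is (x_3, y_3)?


Step 1: Find the fundamental solution (x₁, y₁) of x² - 195y² = 1.
  Expand √195 as a continued fraction. a₀ = ⌊√195⌋ = 13; iterate m_{k+1} = d_k·a_k − m_k, d_{k+1} = (195 − m_{k+1}²)/d_k, a_{k+1} = ⌊(a₀ + m_{k+1})/d_{k+1}⌋ (starting m₀ = 0, d₀ = 1), with convergents p_k = a_k·p_{k-1} + p_{k-2}, q_k = a_k·q_{k-1} + q_{k-2} (p₋₁ = 1, q₋₁ = 0):
  k = 0: a₀ = 13; p₀/q₀ = 13/1; p₀² − 195·q₀² = 169 − 195 = -26.
  k = 1: m = 13, d = 26, a = ⌊(13 + 13)/26⌋ = 1; p/q = (1·13 + 1)/(1·1 + 0) = 14/1; p² − 195·q² = 196 − 195 = 1.
  The first convergent with p² − 195·q² = 1 gives the fundamental solution (x₁, y₁) = (14, 1).
Step 2: Apply the recurrence (x_{n+1}, y_{n+1}) = (x₁x_n + 195y₁y_n, x₁y_n + y₁x_n) repeatedly.
  From (x_1, y_1) = (14, 1): x_2 = 14·14 + 195·1·1 = 391; y_2 = 14·1 + 1·14 = 28.
  From (x_2, y_2) = (391, 28): x_3 = 14·391 + 195·1·28 = 10934; y_3 = 14·28 + 1·391 = 783.
Step 3: Verify x_3² - 195·y_3² = 119552356 - 119552355 = 1 (should be 1). ✓

(x_1, y_1) = (14, 1); (x_3, y_3) = (10934, 783).


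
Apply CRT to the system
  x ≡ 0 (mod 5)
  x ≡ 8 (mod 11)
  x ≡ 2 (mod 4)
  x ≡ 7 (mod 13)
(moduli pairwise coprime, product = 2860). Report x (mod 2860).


Product of moduli M = 5 · 11 · 4 · 13 = 2860.
Merge one congruence at a time:
  Start: x ≡ 0 (mod 5).
  Combine with x ≡ 8 (mod 11); new modulus lcm = 55.
    Write x = 0 + 5·t and substitute into x ≡ 8 (mod 11): 5·t ≡ 8 − 0 = 8 (mod 11).
    The inverse of 5 mod 11 is 9 (since 5·9 = 45 = 4·11 + 1), so t ≡ 9·8 = 72 ≡ 6 (mod 11).
    Then x = 0 + 5·6 = 30, valid modulo lcm(5, 11) = 55: x ≡ 30 (mod 55).
  Combine with x ≡ 2 (mod 4); new modulus lcm = 220.
    Write x = 30 + 55·t and substitute into x ≡ 2 (mod 4): 55·t ≡ 2 − 30 = -28 (mod 4).
    Reduce coefficients mod 4: 3·t ≡ 0 (mod 4).
    The inverse of 3 mod 4 is 3 (since 3·3 = 9 = 2·4 + 1), so t ≡ 3·0 = 0 ≡ 0 (mod 4).
    Then x = 30 + 55·0 = 30, valid modulo lcm(55, 4) = 220: x ≡ 30 (mod 220).
  Combine with x ≡ 7 (mod 13); new modulus lcm = 2860.
    Write x = 30 + 220·t and substitute into x ≡ 7 (mod 13): 220·t ≡ 7 − 30 = -23 (mod 13).
    Reduce coefficients mod 13: 12·t ≡ 3 (mod 13).
    The inverse of 12 mod 13 is 12 (since 12·12 = 144 = 11·13 + 1), so t ≡ 12·3 = 36 ≡ 10 (mod 13).
    Then x = 30 + 220·10 = 2230, valid modulo lcm(220, 13) = 2860: x ≡ 2230 (mod 2860).
Verify against each original: 2230 mod 5 = 0, 2230 mod 11 = 8, 2230 mod 4 = 2, 2230 mod 13 = 7.

x ≡ 2230 (mod 2860).


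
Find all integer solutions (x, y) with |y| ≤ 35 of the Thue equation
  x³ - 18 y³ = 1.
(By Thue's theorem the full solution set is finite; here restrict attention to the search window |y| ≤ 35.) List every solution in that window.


The equation is x³ - 18y³ = 1. For fixed y, x³ = 18·y³ + 1, so a solution requires the RHS to be a perfect cube.
Strategy: iterate y from -35 to 35, compute RHS = 18·y³ + 1, and check whether it is a (positive or negative) perfect cube.
Check small values of y:
  y = 0: RHS = 1 = (1)³ ⇒ x = 1 works.
  y = 1: RHS = 19 is not a perfect cube.
  y = -1: RHS = -17 is not a perfect cube.
  y = 2: RHS = 145 is not a perfect cube.
  y = -2: RHS = -143 is not a perfect cube.
  y = 3: RHS = 487 is not a perfect cube.
  y = -3: RHS = -485 is not a perfect cube.
Continuing the search up to |y| = 35 finds no further solutions beyond those listed.
Collected solutions: (1, 0).

Solutions (with |y| ≤ 35): (1, 0).


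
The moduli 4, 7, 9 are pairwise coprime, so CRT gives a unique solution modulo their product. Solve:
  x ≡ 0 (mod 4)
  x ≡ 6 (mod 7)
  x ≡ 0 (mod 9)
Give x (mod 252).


Moduli 4, 7, 9 are pairwise coprime; by CRT there is a unique solution modulo M = 4 · 7 · 9 = 252.
Solve pairwise, accumulating the modulus:
  Start with x ≡ 0 (mod 4).
  Combine with x ≡ 6 (mod 7): since gcd(4, 7) = 1, we get a unique residue mod 28.
    Write x = 0 + 4·t and substitute into x ≡ 6 (mod 7): 4·t ≡ 6 − 0 = 6 (mod 7).
    The inverse of 4 mod 7 is 2 (since 4·2 = 8 = 1·7 + 1), so t ≡ 2·6 = 12 ≡ 5 (mod 7).
    Then x = 0 + 4·5 = 20, valid modulo lcm(4, 7) = 28: x ≡ 20 (mod 28).
  Combine with x ≡ 0 (mod 9): since gcd(28, 9) = 1, we get a unique residue mod 252.
    Write x = 20 + 28·t and substitute into x ≡ 0 (mod 9): 28·t ≡ 0 − 20 = -20 (mod 9).
    Reduce coefficients mod 9: 1·t ≡ 7 (mod 9).
    So t ≡ 7 (mod 9).
    Then x = 20 + 28·7 = 216, valid modulo lcm(28, 9) = 252: x ≡ 216 (mod 252).
Verify: 216 mod 4 = 0 ✓, 216 mod 7 = 6 ✓, 216 mod 9 = 0 ✓.

x ≡ 216 (mod 252).


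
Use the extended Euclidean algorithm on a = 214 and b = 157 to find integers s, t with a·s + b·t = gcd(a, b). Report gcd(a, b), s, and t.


Euclidean algorithm on (214, 157) — divide until remainder is 0:
  214 = 1 · 157 + 57
  157 = 2 · 57 + 43
  57 = 1 · 43 + 14
  43 = 3 · 14 + 1
  14 = 14 · 1 + 0
gcd(214, 157) = 1.
Track Bezout coefficients alongside the remainders: start with r₀ = 214 = a·1 + b·0 (s = 1, t = 0) and r₁ = 157 = a·0 + b·1 (s = 0, t = 1); each new remainder r_{k+1} = r_{k-1} − q_k·r_k inherits s_{k+1} = s_{k-1} − q_k·s_k, t_{k+1} = t_{k-1} − q_k·t_k, so r_k = a·s_k + b·t_k at every step:
  q = 1: r = 57, s = 1 − 1·0 = 1, t = 0 − 1·1 = -1  (check: 214·1 + 157·(-1) = 57)
  q = 2: r = 43, s = 0 − 2·1 = -2, t = 1 − 2·(-1) = 3  (check: 214·(-2) + 157·3 = 43)
  q = 1: r = 14, s = 1 − 1·(-2) = 3, t = -1 − 1·3 = -4  (check: 214·3 + 157·(-4) = 14)
  q = 3: r = 1, s = -2 − 3·3 = -11, t = 3 − 3·(-4) = 15  (check: 214·(-11) + 157·15 = 1)
The row with r = 1 (the gcd) gives the Bezout coefficients s = -11, t = 15.
Result: 214 · (-11) + 157 · (15) = 1.

gcd(214, 157) = 1; s = -11, t = 15 (check: 214·(-11) + 157·15 = 1).


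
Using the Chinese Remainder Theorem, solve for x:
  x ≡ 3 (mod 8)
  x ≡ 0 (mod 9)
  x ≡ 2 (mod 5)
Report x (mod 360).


Moduli 8, 9, 5 are pairwise coprime; by CRT there is a unique solution modulo M = 8 · 9 · 5 = 360.
Solve pairwise, accumulating the modulus:
  Start with x ≡ 3 (mod 8).
  Combine with x ≡ 0 (mod 9): since gcd(8, 9) = 1, we get a unique residue mod 72.
    Write x = 3 + 8·t and substitute into x ≡ 0 (mod 9): 8·t ≡ 0 − 3 = -3 (mod 9).
    Reduce coefficients mod 9: 8·t ≡ 6 (mod 9).
    The inverse of 8 mod 9 is 8 (since 8·8 = 64 = 7·9 + 1), so t ≡ 8·6 = 48 ≡ 3 (mod 9).
    Then x = 3 + 8·3 = 27, valid modulo lcm(8, 9) = 72: x ≡ 27 (mod 72).
  Combine with x ≡ 2 (mod 5): since gcd(72, 5) = 1, we get a unique residue mod 360.
    Write x = 27 + 72·t and substitute into x ≡ 2 (mod 5): 72·t ≡ 2 − 27 = -25 (mod 5).
    Reduce coefficients mod 5: 2·t ≡ 0 (mod 5).
    The inverse of 2 mod 5 is 3 (since 2·3 = 6 = 1·5 + 1), so t ≡ 3·0 = 0 ≡ 0 (mod 5).
    Then x = 27 + 72·0 = 27, valid modulo lcm(72, 5) = 360: x ≡ 27 (mod 360).
Verify: 27 mod 8 = 3 ✓, 27 mod 9 = 0 ✓, 27 mod 5 = 2 ✓.

x ≡ 27 (mod 360).


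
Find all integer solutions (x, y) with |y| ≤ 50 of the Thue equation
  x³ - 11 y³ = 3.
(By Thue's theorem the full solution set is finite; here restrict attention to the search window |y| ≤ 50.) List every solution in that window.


The equation is x³ - 11y³ = 3. For fixed y, x³ = 11·y³ + 3, so a solution requires the RHS to be a perfect cube.
Strategy: iterate y from -50 to 50, compute RHS = 11·y³ + 3, and check whether it is a (positive or negative) perfect cube.
Check small values of y:
  y = 0: RHS = 3 is not a perfect cube.
  y = 1: RHS = 14 is not a perfect cube.
  y = -1: RHS = -8 = (-2)³ ⇒ x = -2 works.
  y = 2: RHS = 91 is not a perfect cube.
  y = -2: RHS = -85 is not a perfect cube.
  y = 3: RHS = 300 is not a perfect cube.
  y = -3: RHS = -294 is not a perfect cube.
Continuing the search up to |y| = 50 finds no further solutions beyond those listed.
Collected solutions: (-2, -1).

Solutions (with |y| ≤ 50): (-2, -1).


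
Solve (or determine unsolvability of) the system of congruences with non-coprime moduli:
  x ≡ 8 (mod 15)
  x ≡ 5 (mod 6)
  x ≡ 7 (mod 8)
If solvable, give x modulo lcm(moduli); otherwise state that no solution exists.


Moduli 15, 6, 8 are not pairwise coprime, so CRT works modulo lcm(m_i) when all pairwise compatibility conditions hold.
Pairwise compatibility: gcd(m_i, m_j) must divide a_i - a_j for every pair.
Merge one congruence at a time:
  Start: x ≡ 8 (mod 15).
  Combine with x ≡ 5 (mod 6): gcd(15, 6) = 3; 5 - 8 = -3, which IS divisible by 3, so compatible.
    Write x = 8 + 15·t and substitute into x ≡ 5 (mod 6): 15·t ≡ 5 − 8 = -3 (mod 6).
    Divide the congruence (and modulus) by g = 3: 5·t ≡ -1 (mod 2).
    Reduce coefficients mod 2: 1·t ≡ 1 (mod 2).
    So t ≡ 1 (mod 2).
    Then x = 8 + 15·1 = 23, valid modulo lcm(15, 6) = 30: x ≡ 23 (mod 30).
  Combine with x ≡ 7 (mod 8): gcd(30, 8) = 2; 7 - 23 = -16, which IS divisible by 2, so compatible.
    Write x = 23 + 30·t and substitute into x ≡ 7 (mod 8): 30·t ≡ 7 − 23 = -16 (mod 8).
    Divide the congruence (and modulus) by g = 2: 15·t ≡ -8 (mod 4).
    Reduce coefficients mod 4: 3·t ≡ 0 (mod 4).
    The inverse of 3 mod 4 is 3 (since 3·3 = 9 = 2·4 + 1), so t ≡ 3·0 = 0 ≡ 0 (mod 4).
    Then x = 23 + 30·0 = 23, valid modulo lcm(30, 8) = 120: x ≡ 23 (mod 120).
Verify: 23 mod 15 = 8, 23 mod 6 = 5, 23 mod 8 = 7.

x ≡ 23 (mod 120).


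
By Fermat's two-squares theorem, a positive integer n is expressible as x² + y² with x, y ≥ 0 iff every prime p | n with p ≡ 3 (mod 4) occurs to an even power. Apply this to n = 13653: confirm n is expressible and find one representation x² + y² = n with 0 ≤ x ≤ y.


Step 1: Factor n = 13653 = 3^2 · 37 · 41.
Step 2: Check the mod-4 condition on each prime factor: 3 ≡ 3 (mod 4), exponent 2 (must be even); 37 ≡ 1 (mod 4), exponent 1; 41 ≡ 1 (mod 4), exponent 1.
All primes ≡ 3 (mod 4) appear to even exponent (or don't appear), so by the two-squares theorem n IS expressible as a sum of two squares.
Step 3: Build a representation. Group n = k² · m with k = 3 and m = 37 · 41 = 1517 (a product of primes ≡ 1 (mod 4)); a representation of m scales to one of n via (k·x)² + (k·y)² = k²(x² + y²). Each prime p ≡ 1 (mod 4) is itself a sum of two squares; find a² by testing p − a² for a perfect square:
  37: 37 − 1² = 36 = 6² ⇒ 37 = 1² + 6².
  41: 41 − 1² = 40, 41 − 2² = 37, 41 − 3² = 32, 41 − 4² = 25 = 5² ⇒ 41 = 4² + 5².
  Combine using the Brahmagupta–Fibonacci identity (a² + b²)(c² + d²) = (ac − bd)² + (ad + bc)² = (ac + bd)² + (ad − bc)²:
  37 · 41 = 1517: from (1² + 6²)(4² + 5²), take (1·4 − 6·5, 1·5 + 6·4) = (4 − 30, 5 + 24) = (-26, 29); dropping signs (only squares matter) gives (26, 29); check 26² + 29² = 676 + 841 = 1517 ✓.
  Scale by k = 3: (3·26, 3·29) = (78, 87).
Step 4: Order so x ≤ y and verify: 78² + 87² = 6084 + 7569 = 13653 = n. ✓

n = 13653 = 78² + 87² (one valid representation with x ≤ y).


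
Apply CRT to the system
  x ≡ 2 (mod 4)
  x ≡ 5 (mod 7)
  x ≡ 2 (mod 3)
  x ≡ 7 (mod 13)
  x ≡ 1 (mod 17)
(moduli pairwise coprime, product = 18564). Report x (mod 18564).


Product of moduli M = 4 · 7 · 3 · 13 · 17 = 18564.
Merge one congruence at a time:
  Start: x ≡ 2 (mod 4).
  Combine with x ≡ 5 (mod 7); new modulus lcm = 28.
    Write x = 2 + 4·t and substitute into x ≡ 5 (mod 7): 4·t ≡ 5 − 2 = 3 (mod 7).
    The inverse of 4 mod 7 is 2 (since 4·2 = 8 = 1·7 + 1), so t ≡ 2·3 = 6 ≡ 6 (mod 7).
    Then x = 2 + 4·6 = 26, valid modulo lcm(4, 7) = 28: x ≡ 26 (mod 28).
  Combine with x ≡ 2 (mod 3); new modulus lcm = 84.
    Write x = 26 + 28·t and substitute into x ≡ 2 (mod 3): 28·t ≡ 2 − 26 = -24 (mod 3).
    Reduce coefficients mod 3: 1·t ≡ 0 (mod 3).
    So t ≡ 0 (mod 3).
    Then x = 26 + 28·0 = 26, valid modulo lcm(28, 3) = 84: x ≡ 26 (mod 84).
  Combine with x ≡ 7 (mod 13); new modulus lcm = 1092.
    Write x = 26 + 84·t and substitute into x ≡ 7 (mod 13): 84·t ≡ 7 − 26 = -19 (mod 13).
    Reduce coefficients mod 13: 6·t ≡ 7 (mod 13).
    The inverse of 6 mod 13 is 11 (since 6·11 = 66 = 5·13 + 1), so t ≡ 11·7 = 77 ≡ 12 (mod 13).
    Then x = 26 + 84·12 = 1034, valid modulo lcm(84, 13) = 1092: x ≡ 1034 (mod 1092).
  Combine with x ≡ 1 (mod 17); new modulus lcm = 18564.
    Write x = 1034 + 1092·t and substitute into x ≡ 1 (mod 17): 1092·t ≡ 1 − 1034 = -1033 (mod 17).
    Reduce coefficients mod 17: 4·t ≡ 4 (mod 17).
    The inverse of 4 mod 17 is 13 (since 4·13 = 52 = 3·17 + 1), so t ≡ 13·4 = 52 ≡ 1 (mod 17).
    Then x = 1034 + 1092·1 = 2126, valid modulo lcm(1092, 17) = 18564: x ≡ 2126 (mod 18564).
Verify against each original: 2126 mod 4 = 2, 2126 mod 7 = 5, 2126 mod 3 = 2, 2126 mod 13 = 7, 2126 mod 17 = 1.

x ≡ 2126 (mod 18564).


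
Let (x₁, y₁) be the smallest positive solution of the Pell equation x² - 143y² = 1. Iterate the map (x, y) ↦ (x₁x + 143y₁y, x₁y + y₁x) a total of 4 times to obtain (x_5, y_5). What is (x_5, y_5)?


Step 1: Find the fundamental solution (x₁, y₁) of x² - 143y² = 1.
  Expand √143 as a continued fraction. a₀ = ⌊√143⌋ = 11; iterate m_{k+1} = d_k·a_k − m_k, d_{k+1} = (143 − m_{k+1}²)/d_k, a_{k+1} = ⌊(a₀ + m_{k+1})/d_{k+1}⌋ (starting m₀ = 0, d₀ = 1), with convergents p_k = a_k·p_{k-1} + p_{k-2}, q_k = a_k·q_{k-1} + q_{k-2} (p₋₁ = 1, q₋₁ = 0):
  k = 0: a₀ = 11; p₀/q₀ = 11/1; p₀² − 143·q₀² = 121 − 143 = -22.
  k = 1: m = 11, d = 22, a = ⌊(11 + 11)/22⌋ = 1; p/q = (1·11 + 1)/(1·1 + 0) = 12/1; p² − 143·q² = 144 − 143 = 1.
  The first convergent with p² − 143·q² = 1 gives the fundamental solution (x₁, y₁) = (12, 1).
Step 2: Apply the recurrence (x_{n+1}, y_{n+1}) = (x₁x_n + 143y₁y_n, x₁y_n + y₁x_n) repeatedly.
  From (x_1, y_1) = (12, 1): x_2 = 12·12 + 143·1·1 = 287; y_2 = 12·1 + 1·12 = 24.
  From (x_2, y_2) = (287, 24): x_3 = 12·287 + 143·1·24 = 6876; y_3 = 12·24 + 1·287 = 575.
  From (x_3, y_3) = (6876, 575): x_4 = 12·6876 + 143·1·575 = 164737; y_4 = 12·575 + 1·6876 = 13776.
  From (x_4, y_4) = (164737, 13776): x_5 = 12·164737 + 143·1·13776 = 3946812; y_5 = 12·13776 + 1·164737 = 330049.
Step 3: Verify x_5² - 143·y_5² = 15577324963344 - 15577324963343 = 1 (should be 1). ✓

(x_1, y_1) = (12, 1); (x_5, y_5) = (3946812, 330049).


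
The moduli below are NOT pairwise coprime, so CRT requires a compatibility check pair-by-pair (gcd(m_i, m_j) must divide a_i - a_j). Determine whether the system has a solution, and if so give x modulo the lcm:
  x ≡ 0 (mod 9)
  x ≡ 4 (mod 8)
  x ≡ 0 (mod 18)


Moduli 9, 8, 18 are not pairwise coprime, so CRT works modulo lcm(m_i) when all pairwise compatibility conditions hold.
Pairwise compatibility: gcd(m_i, m_j) must divide a_i - a_j for every pair.
Merge one congruence at a time:
  Start: x ≡ 0 (mod 9).
  Combine with x ≡ 4 (mod 8): gcd(9, 8) = 1; 4 - 0 = 4, which IS divisible by 1, so compatible.
    Write x = 0 + 9·t and substitute into x ≡ 4 (mod 8): 9·t ≡ 4 − 0 = 4 (mod 8).
    Reduce coefficients mod 8: 1·t ≡ 4 (mod 8).
    So t ≡ 4 (mod 8).
    Then x = 0 + 9·4 = 36, valid modulo lcm(9, 8) = 72: x ≡ 36 (mod 72).
  Combine with x ≡ 0 (mod 18): gcd(72, 18) = 18; 0 - 36 = -36, which IS divisible by 18, so compatible.
    Write x = 36 + 72·t and substitute into x ≡ 0 (mod 18): 72·t ≡ 0 − 36 = -36 (mod 18).
    Divide the congruence (and modulus) by g = 18: 4·t ≡ -2 (mod 1).
    Modulo 1 every t works; take t = 0.
    Then x = 36 + 72·0 = 36, valid modulo lcm(72, 18) = 72: x ≡ 36 (mod 72).
Verify: 36 mod 9 = 0, 36 mod 8 = 4, 36 mod 18 = 0.

x ≡ 36 (mod 72).


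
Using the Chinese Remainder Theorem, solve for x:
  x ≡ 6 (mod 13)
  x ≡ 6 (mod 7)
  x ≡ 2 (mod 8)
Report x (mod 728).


Moduli 13, 7, 8 are pairwise coprime; by CRT there is a unique solution modulo M = 13 · 7 · 8 = 728.
Solve pairwise, accumulating the modulus:
  Start with x ≡ 6 (mod 13).
  Combine with x ≡ 6 (mod 7): since gcd(13, 7) = 1, we get a unique residue mod 91.
    Write x = 6 + 13·t and substitute into x ≡ 6 (mod 7): 13·t ≡ 6 − 6 = 0 (mod 7).
    Reduce coefficients mod 7: 6·t ≡ 0 (mod 7).
    The inverse of 6 mod 7 is 6 (since 6·6 = 36 = 5·7 + 1), so t ≡ 6·0 = 0 ≡ 0 (mod 7).
    Then x = 6 + 13·0 = 6, valid modulo lcm(13, 7) = 91: x ≡ 6 (mod 91).
  Combine with x ≡ 2 (mod 8): since gcd(91, 8) = 1, we get a unique residue mod 728.
    Write x = 6 + 91·t and substitute into x ≡ 2 (mod 8): 91·t ≡ 2 − 6 = -4 (mod 8).
    Reduce coefficients mod 8: 3·t ≡ 4 (mod 8).
    The inverse of 3 mod 8 is 3 (since 3·3 = 9 = 1·8 + 1), so t ≡ 3·4 = 12 ≡ 4 (mod 8).
    Then x = 6 + 91·4 = 370, valid modulo lcm(91, 8) = 728: x ≡ 370 (mod 728).
Verify: 370 mod 13 = 6 ✓, 370 mod 7 = 6 ✓, 370 mod 8 = 2 ✓.

x ≡ 370 (mod 728).


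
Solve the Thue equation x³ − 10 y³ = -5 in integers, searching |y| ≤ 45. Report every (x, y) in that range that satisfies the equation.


The equation is x³ - 10y³ = -5. For fixed y, x³ = 10·y³ − 5, so a solution requires the RHS to be a perfect cube.
Strategy: iterate y from -45 to 45, compute RHS = 10·y³ − 5, and check whether it is a (positive or negative) perfect cube.
Check small values of y:
  y = 0: RHS = -5 is not a perfect cube.
  y = 1: RHS = 5 is not a perfect cube.
  y = -1: RHS = -15 is not a perfect cube.
  y = 2: RHS = 75 is not a perfect cube.
  y = -2: RHS = -85 is not a perfect cube.
  y = 3: RHS = 265 is not a perfect cube.
  y = -3: RHS = -275 is not a perfect cube.
Continuing the search up to |y| = 45 finds no solutions either.
No (x, y) in the scanned range satisfies the equation.

No integer solutions with |y| ≤ 45.


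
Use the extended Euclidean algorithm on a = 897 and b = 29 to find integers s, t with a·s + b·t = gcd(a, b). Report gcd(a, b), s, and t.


Euclidean algorithm on (897, 29) — divide until remainder is 0:
  897 = 30 · 29 + 27
  29 = 1 · 27 + 2
  27 = 13 · 2 + 1
  2 = 2 · 1 + 0
gcd(897, 29) = 1.
Track Bezout coefficients alongside the remainders: start with r₀ = 897 = a·1 + b·0 (s = 1, t = 0) and r₁ = 29 = a·0 + b·1 (s = 0, t = 1); each new remainder r_{k+1} = r_{k-1} − q_k·r_k inherits s_{k+1} = s_{k-1} − q_k·s_k, t_{k+1} = t_{k-1} − q_k·t_k, so r_k = a·s_k + b·t_k at every step:
  q = 30: r = 27, s = 1 − 30·0 = 1, t = 0 − 30·1 = -30  (check: 897·1 + 29·(-30) = 27)
  q = 1: r = 2, s = 0 − 1·1 = -1, t = 1 − 1·(-30) = 31  (check: 897·(-1) + 29·31 = 2)
  q = 13: r = 1, s = 1 − 13·(-1) = 14, t = -30 − 13·31 = -433  (check: 897·14 + 29·(-433) = 1)
The row with r = 1 (the gcd) gives the Bezout coefficients s = 14, t = -433.
Result: 897 · (14) + 29 · (-433) = 1.

gcd(897, 29) = 1; s = 14, t = -433 (check: 897·14 + 29·(-433) = 1).


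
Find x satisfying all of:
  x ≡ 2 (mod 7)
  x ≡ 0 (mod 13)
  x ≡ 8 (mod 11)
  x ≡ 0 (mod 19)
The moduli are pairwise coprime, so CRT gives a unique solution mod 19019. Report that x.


Product of moduli M = 7 · 13 · 11 · 19 = 19019.
Merge one congruence at a time:
  Start: x ≡ 2 (mod 7).
  Combine with x ≡ 0 (mod 13); new modulus lcm = 91.
    Write x = 2 + 7·t and substitute into x ≡ 0 (mod 13): 7·t ≡ 0 − 2 = -2 (mod 13).
    Reduce coefficients mod 13: 7·t ≡ 11 (mod 13).
    The inverse of 7 mod 13 is 2 (since 7·2 = 14 = 1·13 + 1), so t ≡ 2·11 = 22 ≡ 9 (mod 13).
    Then x = 2 + 7·9 = 65, valid modulo lcm(7, 13) = 91: x ≡ 65 (mod 91).
  Combine with x ≡ 8 (mod 11); new modulus lcm = 1001.
    Write x = 65 + 91·t and substitute into x ≡ 8 (mod 11): 91·t ≡ 8 − 65 = -57 (mod 11).
    Reduce coefficients mod 11: 3·t ≡ 9 (mod 11).
    The inverse of 3 mod 11 is 4 (since 3·4 = 12 = 1·11 + 1), so t ≡ 4·9 = 36 ≡ 3 (mod 11).
    Then x = 65 + 91·3 = 338, valid modulo lcm(91, 11) = 1001: x ≡ 338 (mod 1001).
  Combine with x ≡ 0 (mod 19); new modulus lcm = 19019.
    Write x = 338 + 1001·t and substitute into x ≡ 0 (mod 19): 1001·t ≡ 0 − 338 = -338 (mod 19).
    Reduce coefficients mod 19: 13·t ≡ 4 (mod 19).
    The inverse of 13 mod 19 is 3 (since 13·3 = 39 = 2·19 + 1), so t ≡ 3·4 = 12 ≡ 12 (mod 19).
    Then x = 338 + 1001·12 = 12350, valid modulo lcm(1001, 19) = 19019: x ≡ 12350 (mod 19019).
Verify against each original: 12350 mod 7 = 2, 12350 mod 13 = 0, 12350 mod 11 = 8, 12350 mod 19 = 0.

x ≡ 12350 (mod 19019).


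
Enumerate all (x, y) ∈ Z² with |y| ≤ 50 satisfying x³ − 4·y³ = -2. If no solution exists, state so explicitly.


The equation is x³ - 4y³ = -2. For fixed y, x³ = 4·y³ − 2, so a solution requires the RHS to be a perfect cube.
Strategy: iterate y from -50 to 50, compute RHS = 4·y³ − 2, and check whether it is a (positive or negative) perfect cube.
Check small values of y:
  y = 0: RHS = -2 is not a perfect cube.
  y = 1: RHS = 2 is not a perfect cube.
  y = -1: RHS = -6 is not a perfect cube.
  y = 2: RHS = 30 is not a perfect cube.
  y = -2: RHS = -34 is not a perfect cube.
  y = 3: RHS = 106 is not a perfect cube.
  y = -3: RHS = -110 is not a perfect cube.
Continuing the search up to |y| = 50 finds no solutions either.
No (x, y) in the scanned range satisfies the equation.

No integer solutions with |y| ≤ 50.


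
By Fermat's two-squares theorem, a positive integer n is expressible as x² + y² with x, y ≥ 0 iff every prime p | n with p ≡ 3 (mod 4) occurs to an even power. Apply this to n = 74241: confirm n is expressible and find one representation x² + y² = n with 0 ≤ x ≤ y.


Step 1: Factor n = 74241 = 3^2 · 73 · 113.
Step 2: Check the mod-4 condition on each prime factor: 3 ≡ 3 (mod 4), exponent 2 (must be even); 73 ≡ 1 (mod 4), exponent 1; 113 ≡ 1 (mod 4), exponent 1.
All primes ≡ 3 (mod 4) appear to even exponent (or don't appear), so by the two-squares theorem n IS expressible as a sum of two squares.
Step 3: Build a representation. Group n = k² · m with k = 3 and m = 73 · 113 = 8249 (a product of primes ≡ 1 (mod 4)); a representation of m scales to one of n via (k·x)² + (k·y)² = k²(x² + y²). Each prime p ≡ 1 (mod 4) is itself a sum of two squares; find a² by testing p − a² for a perfect square:
  73: 73 − 1² = 72, 73 − 2² = 69, 73 − 3² = 64 = 8² ⇒ 73 = 3² + 8².
  113: 113 − 1² = 112, 113 − 2² = 109, 113 − 3² = 104, 113 − 4² = 97, 113 − 5² = 88, 113 − 6² = 77, 113 − 7² = 64 = 8² ⇒ 113 = 7² + 8².
  Combine using the Brahmagupta–Fibonacci identity (a² + b²)(c² + d²) = (ac − bd)² + (ad + bc)² = (ac + bd)² + (ad − bc)²:
  73 · 113 = 8249: from (3² + 8²)(7² + 8²), take (3·7 − 8·8, 3·8 + 8·7) = (21 − 64, 24 + 56) = (-43, 80); dropping signs (only squares matter) gives (43, 80); check 43² + 80² = 1849 + 6400 = 8249 ✓.
  Scale by k = 3: (3·43, 3·80) = (129, 240).
Step 4: Order so x ≤ y and verify: 129² + 240² = 16641 + 57600 = 74241 = n. ✓

n = 74241 = 129² + 240² (one valid representation with x ≤ y).


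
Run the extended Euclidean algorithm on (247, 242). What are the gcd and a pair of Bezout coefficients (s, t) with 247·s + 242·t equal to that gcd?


Euclidean algorithm on (247, 242) — divide until remainder is 0:
  247 = 1 · 242 + 5
  242 = 48 · 5 + 2
  5 = 2 · 2 + 1
  2 = 2 · 1 + 0
gcd(247, 242) = 1.
Track Bezout coefficients alongside the remainders: start with r₀ = 247 = a·1 + b·0 (s = 1, t = 0) and r₁ = 242 = a·0 + b·1 (s = 0, t = 1); each new remainder r_{k+1} = r_{k-1} − q_k·r_k inherits s_{k+1} = s_{k-1} − q_k·s_k, t_{k+1} = t_{k-1} − q_k·t_k, so r_k = a·s_k + b·t_k at every step:
  q = 1: r = 5, s = 1 − 1·0 = 1, t = 0 − 1·1 = -1  (check: 247·1 + 242·(-1) = 5)
  q = 48: r = 2, s = 0 − 48·1 = -48, t = 1 − 48·(-1) = 49  (check: 247·(-48) + 242·49 = 2)
  q = 2: r = 1, s = 1 − 2·(-48) = 97, t = -1 − 2·49 = -99  (check: 247·97 + 242·(-99) = 1)
The row with r = 1 (the gcd) gives the Bezout coefficients s = 97, t = -99.
Result: 247 · (97) + 242 · (-99) = 1.

gcd(247, 242) = 1; s = 97, t = -99 (check: 247·97 + 242·(-99) = 1).


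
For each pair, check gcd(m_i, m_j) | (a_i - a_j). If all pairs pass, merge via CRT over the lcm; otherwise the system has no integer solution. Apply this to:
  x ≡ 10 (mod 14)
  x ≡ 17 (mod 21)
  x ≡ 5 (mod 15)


Moduli 14, 21, 15 are not pairwise coprime, so CRT works modulo lcm(m_i) when all pairwise compatibility conditions hold.
Pairwise compatibility: gcd(m_i, m_j) must divide a_i - a_j for every pair.
Merge one congruence at a time:
  Start: x ≡ 10 (mod 14).
  Combine with x ≡ 17 (mod 21): gcd(14, 21) = 7; 17 - 10 = 7, which IS divisible by 7, so compatible.
    Write x = 10 + 14·t and substitute into x ≡ 17 (mod 21): 14·t ≡ 17 − 10 = 7 (mod 21).
    Divide the congruence (and modulus) by g = 7: 2·t ≡ 1 (mod 3).
    The inverse of 2 mod 3 is 2 (since 2·2 = 4 = 1·3 + 1), so t ≡ 2·1 = 2 ≡ 2 (mod 3).
    Then x = 10 + 14·2 = 38, valid modulo lcm(14, 21) = 42: x ≡ 38 (mod 42).
  Combine with x ≡ 5 (mod 15): gcd(42, 15) = 3; 5 - 38 = -33, which IS divisible by 3, so compatible.
    Write x = 38 + 42·t and substitute into x ≡ 5 (mod 15): 42·t ≡ 5 − 38 = -33 (mod 15).
    Divide the congruence (and modulus) by g = 3: 14·t ≡ -11 (mod 5).
    Reduce coefficients mod 5: 4·t ≡ 4 (mod 5).
    The inverse of 4 mod 5 is 4 (since 4·4 = 16 = 3·5 + 1), so t ≡ 4·4 = 16 ≡ 1 (mod 5).
    Then x = 38 + 42·1 = 80, valid modulo lcm(42, 15) = 210: x ≡ 80 (mod 210).
Verify: 80 mod 14 = 10, 80 mod 21 = 17, 80 mod 15 = 5.

x ≡ 80 (mod 210).


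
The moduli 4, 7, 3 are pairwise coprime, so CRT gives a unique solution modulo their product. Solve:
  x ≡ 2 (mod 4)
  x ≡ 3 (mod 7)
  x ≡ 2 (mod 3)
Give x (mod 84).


Moduli 4, 7, 3 are pairwise coprime; by CRT there is a unique solution modulo M = 4 · 7 · 3 = 84.
Solve pairwise, accumulating the modulus:
  Start with x ≡ 2 (mod 4).
  Combine with x ≡ 3 (mod 7): since gcd(4, 7) = 1, we get a unique residue mod 28.
    Write x = 2 + 4·t and substitute into x ≡ 3 (mod 7): 4·t ≡ 3 − 2 = 1 (mod 7).
    The inverse of 4 mod 7 is 2 (since 4·2 = 8 = 1·7 + 1), so t ≡ 2·1 = 2 ≡ 2 (mod 7).
    Then x = 2 + 4·2 = 10, valid modulo lcm(4, 7) = 28: x ≡ 10 (mod 28).
  Combine with x ≡ 2 (mod 3): since gcd(28, 3) = 1, we get a unique residue mod 84.
    Write x = 10 + 28·t and substitute into x ≡ 2 (mod 3): 28·t ≡ 2 − 10 = -8 (mod 3).
    Reduce coefficients mod 3: 1·t ≡ 1 (mod 3).
    So t ≡ 1 (mod 3).
    Then x = 10 + 28·1 = 38, valid modulo lcm(28, 3) = 84: x ≡ 38 (mod 84).
Verify: 38 mod 4 = 2 ✓, 38 mod 7 = 3 ✓, 38 mod 3 = 2 ✓.

x ≡ 38 (mod 84).


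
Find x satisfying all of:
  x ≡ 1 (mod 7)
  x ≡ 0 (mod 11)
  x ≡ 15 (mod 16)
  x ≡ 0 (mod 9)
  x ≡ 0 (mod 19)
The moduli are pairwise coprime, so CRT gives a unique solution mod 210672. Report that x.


Product of moduli M = 7 · 11 · 16 · 9 · 19 = 210672.
Merge one congruence at a time:
  Start: x ≡ 1 (mod 7).
  Combine with x ≡ 0 (mod 11); new modulus lcm = 77.
    Write x = 1 + 7·t and substitute into x ≡ 0 (mod 11): 7·t ≡ 0 − 1 = -1 (mod 11).
    Reduce coefficients mod 11: 7·t ≡ 10 (mod 11).
    The inverse of 7 mod 11 is 8 (since 7·8 = 56 = 5·11 + 1), so t ≡ 8·10 = 80 ≡ 3 (mod 11).
    Then x = 1 + 7·3 = 22, valid modulo lcm(7, 11) = 77: x ≡ 22 (mod 77).
  Combine with x ≡ 15 (mod 16); new modulus lcm = 1232.
    Write x = 22 + 77·t and substitute into x ≡ 15 (mod 16): 77·t ≡ 15 − 22 = -7 (mod 16).
    Reduce coefficients mod 16: 13·t ≡ 9 (mod 16).
    The inverse of 13 mod 16 is 5 (since 13·5 = 65 = 4·16 + 1), so t ≡ 5·9 = 45 ≡ 13 (mod 16).
    Then x = 22 + 77·13 = 1023, valid modulo lcm(77, 16) = 1232: x ≡ 1023 (mod 1232).
  Combine with x ≡ 0 (mod 9); new modulus lcm = 11088.
    Write x = 1023 + 1232·t and substitute into x ≡ 0 (mod 9): 1232·t ≡ 0 − 1023 = -1023 (mod 9).
    Reduce coefficients mod 9: 8·t ≡ 3 (mod 9).
    The inverse of 8 mod 9 is 8 (since 8·8 = 64 = 7·9 + 1), so t ≡ 8·3 = 24 ≡ 6 (mod 9).
    Then x = 1023 + 1232·6 = 8415, valid modulo lcm(1232, 9) = 11088: x ≡ 8415 (mod 11088).
  Combine with x ≡ 0 (mod 19); new modulus lcm = 210672.
    Write x = 8415 + 11088·t and substitute into x ≡ 0 (mod 19): 11088·t ≡ 0 − 8415 = -8415 (mod 19).
    Reduce coefficients mod 19: 11·t ≡ 2 (mod 19).
    The inverse of 11 mod 19 is 7 (since 11·7 = 77 = 4·19 + 1), so t ≡ 7·2 = 14 ≡ 14 (mod 19).
    Then x = 8415 + 11088·14 = 163647, valid modulo lcm(11088, 19) = 210672: x ≡ 163647 (mod 210672).
Verify against each original: 163647 mod 7 = 1, 163647 mod 11 = 0, 163647 mod 16 = 15, 163647 mod 9 = 0, 163647 mod 19 = 0.

x ≡ 163647 (mod 210672).


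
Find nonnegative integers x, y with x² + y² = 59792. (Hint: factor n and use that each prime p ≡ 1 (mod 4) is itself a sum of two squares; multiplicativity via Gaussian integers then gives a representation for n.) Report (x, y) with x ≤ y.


Step 1: Factor n = 59792 = 2^4 · 37 · 101.
Step 2: Check the mod-4 condition on each prime factor: 2 = 2 (special); 37 ≡ 1 (mod 4), exponent 1; 101 ≡ 1 (mod 4), exponent 1.
All primes ≡ 3 (mod 4) appear to even exponent (or don't appear), so by the two-squares theorem n IS expressible as a sum of two squares.
Step 3: Build a representation. Group n = k² · m with k = 4 and m = 37 · 101 = 3737 (a product of primes ≡ 1 (mod 4)); a representation of m scales to one of n via (k·x)² + (k·y)² = k²(x² + y²). Each prime p ≡ 1 (mod 4) is itself a sum of two squares; find a² by testing p − a² for a perfect square:
  37: 37 − 1² = 36 = 6² ⇒ 37 = 1² + 6².
  101: 101 − 1² = 100 = 10² ⇒ 101 = 1² + 10².
  Combine using the Brahmagupta–Fibonacci identity (a² + b²)(c² + d²) = (ac − bd)² + (ad + bc)² = (ac + bd)² + (ad − bc)²:
  37 · 101 = 3737: from (1² + 6²)(1² + 10²), take (1·1 − 6·10, 1·10 + 6·1) = (1 − 60, 10 + 6) = (-59, 16); dropping signs (only squares matter) gives (59, 16); check 59² + 16² = 3481 + 256 = 3737 ✓.
  Scale by k = 4: (4·59, 4·16) = (236, 64).
Step 4: Order so x ≤ y and verify: 64² + 236² = 4096 + 55696 = 59792 = n. ✓

n = 59792 = 64² + 236² (one valid representation with x ≤ y).


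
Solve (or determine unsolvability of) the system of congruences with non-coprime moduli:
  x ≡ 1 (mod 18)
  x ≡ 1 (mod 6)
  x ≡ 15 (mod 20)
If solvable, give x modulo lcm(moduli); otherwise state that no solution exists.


Moduli 18, 6, 20 are not pairwise coprime, so CRT works modulo lcm(m_i) when all pairwise compatibility conditions hold.
Pairwise compatibility: gcd(m_i, m_j) must divide a_i - a_j for every pair.
Merge one congruence at a time:
  Start: x ≡ 1 (mod 18).
  Combine with x ≡ 1 (mod 6): gcd(18, 6) = 6; 1 - 1 = 0, which IS divisible by 6, so compatible.
    Write x = 1 + 18·t and substitute into x ≡ 1 (mod 6): 18·t ≡ 1 − 1 = 0 (mod 6).
    Divide the congruence (and modulus) by g = 6: 3·t ≡ 0 (mod 1).
    Modulo 1 every t works; take t = 0.
    Then x = 1 + 18·0 = 1, valid modulo lcm(18, 6) = 18: x ≡ 1 (mod 18).
  Combine with x ≡ 15 (mod 20): gcd(18, 20) = 2; 15 - 1 = 14, which IS divisible by 2, so compatible.
    Write x = 1 + 18·t and substitute into x ≡ 15 (mod 20): 18·t ≡ 15 − 1 = 14 (mod 20).
    Divide the congruence (and modulus) by g = 2: 9·t ≡ 7 (mod 10).
    The inverse of 9 mod 10 is 9 (since 9·9 = 81 = 8·10 + 1), so t ≡ 9·7 = 63 ≡ 3 (mod 10).
    Then x = 1 + 18·3 = 55, valid modulo lcm(18, 20) = 180: x ≡ 55 (mod 180).
Verify: 55 mod 18 = 1, 55 mod 6 = 1, 55 mod 20 = 15.

x ≡ 55 (mod 180).


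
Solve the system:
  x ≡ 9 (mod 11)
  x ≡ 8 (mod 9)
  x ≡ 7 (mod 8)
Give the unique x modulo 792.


Moduli 11, 9, 8 are pairwise coprime; by CRT there is a unique solution modulo M = 11 · 9 · 8 = 792.
Solve pairwise, accumulating the modulus:
  Start with x ≡ 9 (mod 11).
  Combine with x ≡ 8 (mod 9): since gcd(11, 9) = 1, we get a unique residue mod 99.
    Write x = 9 + 11·t and substitute into x ≡ 8 (mod 9): 11·t ≡ 8 − 9 = -1 (mod 9).
    Reduce coefficients mod 9: 2·t ≡ 8 (mod 9).
    The inverse of 2 mod 9 is 5 (since 2·5 = 10 = 1·9 + 1), so t ≡ 5·8 = 40 ≡ 4 (mod 9).
    Then x = 9 + 11·4 = 53, valid modulo lcm(11, 9) = 99: x ≡ 53 (mod 99).
  Combine with x ≡ 7 (mod 8): since gcd(99, 8) = 1, we get a unique residue mod 792.
    Write x = 53 + 99·t and substitute into x ≡ 7 (mod 8): 99·t ≡ 7 − 53 = -46 (mod 8).
    Reduce coefficients mod 8: 3·t ≡ 2 (mod 8).
    The inverse of 3 mod 8 is 3 (since 3·3 = 9 = 1·8 + 1), so t ≡ 3·2 = 6 ≡ 6 (mod 8).
    Then x = 53 + 99·6 = 647, valid modulo lcm(99, 8) = 792: x ≡ 647 (mod 792).
Verify: 647 mod 11 = 9 ✓, 647 mod 9 = 8 ✓, 647 mod 8 = 7 ✓.

x ≡ 647 (mod 792).


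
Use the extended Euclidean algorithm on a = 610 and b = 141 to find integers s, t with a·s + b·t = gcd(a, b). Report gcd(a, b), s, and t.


Euclidean algorithm on (610, 141) — divide until remainder is 0:
  610 = 4 · 141 + 46
  141 = 3 · 46 + 3
  46 = 15 · 3 + 1
  3 = 3 · 1 + 0
gcd(610, 141) = 1.
Track Bezout coefficients alongside the remainders: start with r₀ = 610 = a·1 + b·0 (s = 1, t = 0) and r₁ = 141 = a·0 + b·1 (s = 0, t = 1); each new remainder r_{k+1} = r_{k-1} − q_k·r_k inherits s_{k+1} = s_{k-1} − q_k·s_k, t_{k+1} = t_{k-1} − q_k·t_k, so r_k = a·s_k + b·t_k at every step:
  q = 4: r = 46, s = 1 − 4·0 = 1, t = 0 − 4·1 = -4  (check: 610·1 + 141·(-4) = 46)
  q = 3: r = 3, s = 0 − 3·1 = -3, t = 1 − 3·(-4) = 13  (check: 610·(-3) + 141·13 = 3)
  q = 15: r = 1, s = 1 − 15·(-3) = 46, t = -4 − 15·13 = -199  (check: 610·46 + 141·(-199) = 1)
The row with r = 1 (the gcd) gives the Bezout coefficients s = 46, t = -199.
Result: 610 · (46) + 141 · (-199) = 1.

gcd(610, 141) = 1; s = 46, t = -199 (check: 610·46 + 141·(-199) = 1).


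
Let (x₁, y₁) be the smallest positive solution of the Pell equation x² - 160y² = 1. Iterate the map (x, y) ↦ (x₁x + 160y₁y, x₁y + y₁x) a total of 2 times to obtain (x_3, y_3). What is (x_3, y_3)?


Step 1: Find the fundamental solution (x₁, y₁) of x² - 160y² = 1.
  Expand √160 as a continued fraction. a₀ = ⌊√160⌋ = 12; iterate m_{k+1} = d_k·a_k − m_k, d_{k+1} = (160 − m_{k+1}²)/d_k, a_{k+1} = ⌊(a₀ + m_{k+1})/d_{k+1}⌋ (starting m₀ = 0, d₀ = 1), with convergents p_k = a_k·p_{k-1} + p_{k-2}, q_k = a_k·q_{k-1} + q_{k-2} (p₋₁ = 1, q₋₁ = 0):
  k = 0: a₀ = 12; p₀/q₀ = 12/1; p₀² − 160·q₀² = 144 − 160 = -16.
  k = 1: m = 12, d = 16, a = ⌊(12 + 12)/16⌋ = 1; p/q = (1·12 + 1)/(1·1 + 0) = 13/1; p² − 160·q² = 169 − 160 = 9.
  k = 2: m = 4, d = 9, a = ⌊(12 + 4)/9⌋ = 1; p/q = (1·13 + 12)/(1·1 + 1) = 25/2; p² − 160·q² = 625 − 640 = -15.
  k = 3: m = 5, d = 15, a = ⌊(12 + 5)/15⌋ = 1; p/q = (1·25 + 13)/(1·2 + 1) = 38/3; p² − 160·q² = 1444 − 1440 = 4.
  k = 4: m = 10, d = 4, a = ⌊(12 + 10)/4⌋ = 5; p/q = (5·38 + 25)/(5·3 + 2) = 215/17; p² − 160·q² = 46225 − 46240 = -15.
  k = 5: m = 10, d = 15, a = ⌊(12 + 10)/15⌋ = 1; p/q = (1·215 + 38)/(1·17 + 3) = 253/20; p² − 160·q² = 64009 − 64000 = 9.
  k = 6: m = 5, d = 9, a = ⌊(12 + 5)/9⌋ = 1; p/q = (1·253 + 215)/(1·20 + 17) = 468/37; p² − 160·q² = 219024 − 219040 = -16.
  k = 7: m = 4, d = 16, a = ⌊(12 + 4)/16⌋ = 1; p/q = (1·468 + 253)/(1·37 + 20) = 721/57; p² − 160·q² = 519841 − 519840 = 1.
  The first convergent with p² − 160·q² = 1 gives the fundamental solution (x₁, y₁) = (721, 57).
Step 2: Apply the recurrence (x_{n+1}, y_{n+1}) = (x₁x_n + 160y₁y_n, x₁y_n + y₁x_n) repeatedly.
  From (x_1, y_1) = (721, 57): x_2 = 721·721 + 160·57·57 = 1039681; y_2 = 721·57 + 57·721 = 82194.
  From (x_2, y_2) = (1039681, 82194): x_3 = 721·1039681 + 160·57·82194 = 1499219281; y_3 = 721·82194 + 57·1039681 = 118523691.
Step 3: Verify x_3² - 160·y_3² = 2247658452522156961 - 2247658452522156960 = 1 (should be 1). ✓

(x_1, y_1) = (721, 57); (x_3, y_3) = (1499219281, 118523691).


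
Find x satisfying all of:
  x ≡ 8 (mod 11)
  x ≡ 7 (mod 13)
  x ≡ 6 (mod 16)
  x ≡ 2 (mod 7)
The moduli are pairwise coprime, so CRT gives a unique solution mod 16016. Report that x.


Product of moduli M = 11 · 13 · 16 · 7 = 16016.
Merge one congruence at a time:
  Start: x ≡ 8 (mod 11).
  Combine with x ≡ 7 (mod 13); new modulus lcm = 143.
    Write x = 8 + 11·t and substitute into x ≡ 7 (mod 13): 11·t ≡ 7 − 8 = -1 (mod 13).
    Reduce coefficients mod 13: 11·t ≡ 12 (mod 13).
    The inverse of 11 mod 13 is 6 (since 11·6 = 66 = 5·13 + 1), so t ≡ 6·12 = 72 ≡ 7 (mod 13).
    Then x = 8 + 11·7 = 85, valid modulo lcm(11, 13) = 143: x ≡ 85 (mod 143).
  Combine with x ≡ 6 (mod 16); new modulus lcm = 2288.
    Write x = 85 + 143·t and substitute into x ≡ 6 (mod 16): 143·t ≡ 6 − 85 = -79 (mod 16).
    Reduce coefficients mod 16: 15·t ≡ 1 (mod 16).
    The inverse of 15 mod 16 is 15 (since 15·15 = 225 = 14·16 + 1), so t ≡ 15·1 = 15 ≡ 15 (mod 16).
    Then x = 85 + 143·15 = 2230, valid modulo lcm(143, 16) = 2288: x ≡ 2230 (mod 2288).
  Combine with x ≡ 2 (mod 7); new modulus lcm = 16016.
    Write x = 2230 + 2288·t and substitute into x ≡ 2 (mod 7): 2288·t ≡ 2 − 2230 = -2228 (mod 7).
    Reduce coefficients mod 7: 6·t ≡ 5 (mod 7).
    The inverse of 6 mod 7 is 6 (since 6·6 = 36 = 5·7 + 1), so t ≡ 6·5 = 30 ≡ 2 (mod 7).
    Then x = 2230 + 2288·2 = 6806, valid modulo lcm(2288, 7) = 16016: x ≡ 6806 (mod 16016).
Verify against each original: 6806 mod 11 = 8, 6806 mod 13 = 7, 6806 mod 16 = 6, 6806 mod 7 = 2.

x ≡ 6806 (mod 16016).


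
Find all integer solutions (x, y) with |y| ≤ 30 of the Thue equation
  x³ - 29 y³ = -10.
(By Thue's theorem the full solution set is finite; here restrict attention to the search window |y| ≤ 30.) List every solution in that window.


The equation is x³ - 29y³ = -10. For fixed y, x³ = 29·y³ − 10, so a solution requires the RHS to be a perfect cube.
Strategy: iterate y from -30 to 30, compute RHS = 29·y³ − 10, and check whether it is a (positive or negative) perfect cube.
Check small values of y:
  y = 0: RHS = -10 is not a perfect cube.
  y = 1: RHS = 19 is not a perfect cube.
  y = -1: RHS = -39 is not a perfect cube.
  y = 2: RHS = 222 is not a perfect cube.
  y = -2: RHS = -242 is not a perfect cube.
  y = 3: RHS = 773 is not a perfect cube.
  y = -3: RHS = -793 is not a perfect cube.
Continuing the search up to |y| = 30 finds no solutions either.
No (x, y) in the scanned range satisfies the equation.

No integer solutions with |y| ≤ 30.


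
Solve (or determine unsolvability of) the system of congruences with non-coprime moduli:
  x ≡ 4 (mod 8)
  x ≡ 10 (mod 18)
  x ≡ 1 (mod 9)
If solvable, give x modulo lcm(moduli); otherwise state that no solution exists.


Moduli 8, 18, 9 are not pairwise coprime, so CRT works modulo lcm(m_i) when all pairwise compatibility conditions hold.
Pairwise compatibility: gcd(m_i, m_j) must divide a_i - a_j for every pair.
Merge one congruence at a time:
  Start: x ≡ 4 (mod 8).
  Combine with x ≡ 10 (mod 18): gcd(8, 18) = 2; 10 - 4 = 6, which IS divisible by 2, so compatible.
    Write x = 4 + 8·t and substitute into x ≡ 10 (mod 18): 8·t ≡ 10 − 4 = 6 (mod 18).
    Divide the congruence (and modulus) by g = 2: 4·t ≡ 3 (mod 9).
    The inverse of 4 mod 9 is 7 (since 4·7 = 28 = 3·9 + 1), so t ≡ 7·3 = 21 ≡ 3 (mod 9).
    Then x = 4 + 8·3 = 28, valid modulo lcm(8, 18) = 72: x ≡ 28 (mod 72).
  Combine with x ≡ 1 (mod 9): gcd(72, 9) = 9; 1 - 28 = -27, which IS divisible by 9, so compatible.
    Write x = 28 + 72·t and substitute into x ≡ 1 (mod 9): 72·t ≡ 1 − 28 = -27 (mod 9).
    Divide the congruence (and modulus) by g = 9: 8·t ≡ -3 (mod 1).
    Modulo 1 every t works; take t = 0.
    Then x = 28 + 72·0 = 28, valid modulo lcm(72, 9) = 72: x ≡ 28 (mod 72).
Verify: 28 mod 8 = 4, 28 mod 18 = 10, 28 mod 9 = 1.

x ≡ 28 (mod 72).
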